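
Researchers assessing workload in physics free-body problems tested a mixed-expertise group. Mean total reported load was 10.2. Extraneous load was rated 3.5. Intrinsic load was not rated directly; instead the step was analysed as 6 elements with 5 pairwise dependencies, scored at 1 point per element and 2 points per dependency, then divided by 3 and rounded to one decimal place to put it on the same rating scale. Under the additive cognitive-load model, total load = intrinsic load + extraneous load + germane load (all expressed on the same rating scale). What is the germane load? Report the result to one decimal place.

Intrinsic (element-interactivity): (6 × 1 + 5 × 2) / 3 = 16 / 3 = 5.3333 → 5.3.
germane load = total − intrinsic − extraneous
             = 10.2 − 5.3 − 3.5 = 1.4.

1.4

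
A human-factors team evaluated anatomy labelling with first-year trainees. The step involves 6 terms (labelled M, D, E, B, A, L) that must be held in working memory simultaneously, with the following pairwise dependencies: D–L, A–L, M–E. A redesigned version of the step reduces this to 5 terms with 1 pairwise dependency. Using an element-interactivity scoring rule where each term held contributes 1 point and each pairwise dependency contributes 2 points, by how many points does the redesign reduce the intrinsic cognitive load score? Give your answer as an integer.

Original: 6 × 1 + 3 × 2 = 6 + 6 = 12.
Redesigned: 5 × 1 + 1 × 2 = 5 + 2 = 7.
Reduction = 12 − 7 = 5.

5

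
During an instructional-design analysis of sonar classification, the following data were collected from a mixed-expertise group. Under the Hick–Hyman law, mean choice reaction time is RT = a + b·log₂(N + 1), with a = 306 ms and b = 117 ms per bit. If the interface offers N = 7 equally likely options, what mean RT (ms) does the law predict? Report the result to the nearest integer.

657

log₂(7 + 1) = log₂(8) = 3.0000.
RT = 306 + 117 × 3.0000 = 306 + 351.0000 = 657.0000 ms.
≈ 657 ms.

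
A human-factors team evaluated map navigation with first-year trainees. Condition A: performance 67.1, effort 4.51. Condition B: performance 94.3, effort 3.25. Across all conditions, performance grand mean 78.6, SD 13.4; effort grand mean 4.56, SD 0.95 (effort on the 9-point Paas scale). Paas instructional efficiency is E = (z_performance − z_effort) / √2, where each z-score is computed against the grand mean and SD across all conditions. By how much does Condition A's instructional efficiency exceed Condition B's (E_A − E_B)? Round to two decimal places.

Condition A: z_P = (67.1 − 78.6)/13.4 = -0.8582; z_E = (4.51 − 4.56)/0.95 = -0.0526; E_A = (-0.8582 − (-0.0526))/√2 = -0.5696.
Condition B: z_P = (94.3 − 78.6)/13.4 = 1.1716; z_E = (3.25 − 4.56)/0.95 = -1.3789; E_B = (1.1716 − (-1.3789))/√2 = 1.8035.
E_A − E_B = -0.5696 − 1.8035 = -2.3731 ≈ -2.37.

-2.37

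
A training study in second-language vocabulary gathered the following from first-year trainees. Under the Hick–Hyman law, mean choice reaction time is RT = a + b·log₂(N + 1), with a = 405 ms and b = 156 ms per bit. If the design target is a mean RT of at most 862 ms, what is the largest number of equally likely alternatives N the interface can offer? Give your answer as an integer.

6

Set 405 + 156·log₂(N + 1) ≤ 862.
log₂(N + 1) ≤ (862 − 405) / 156 = 2.9295.
N + 1 ≤ 2^2.9295 = 7.6185.
N ≤ 6.6185, so the largest integer N is 6.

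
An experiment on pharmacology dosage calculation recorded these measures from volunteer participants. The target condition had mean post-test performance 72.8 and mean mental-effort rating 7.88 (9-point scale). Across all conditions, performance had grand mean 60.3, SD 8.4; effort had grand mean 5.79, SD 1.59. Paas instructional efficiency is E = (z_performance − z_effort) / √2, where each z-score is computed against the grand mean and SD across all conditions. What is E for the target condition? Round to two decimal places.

z_performance = (72.8 − 60.3) / 8.4 = 12.5000 / 8.4 = 1.4881.
z_effort = (7.88 − 5.79) / 1.59 = 2.0900 / 1.59 = 1.3145.
z_P − z_E = 1.4881 − 1.3145 = 0.1736.
E = 0.1736 / √2 = 0.1736 / 1.41421 = 0.1228 ≈ 0.12.

0.12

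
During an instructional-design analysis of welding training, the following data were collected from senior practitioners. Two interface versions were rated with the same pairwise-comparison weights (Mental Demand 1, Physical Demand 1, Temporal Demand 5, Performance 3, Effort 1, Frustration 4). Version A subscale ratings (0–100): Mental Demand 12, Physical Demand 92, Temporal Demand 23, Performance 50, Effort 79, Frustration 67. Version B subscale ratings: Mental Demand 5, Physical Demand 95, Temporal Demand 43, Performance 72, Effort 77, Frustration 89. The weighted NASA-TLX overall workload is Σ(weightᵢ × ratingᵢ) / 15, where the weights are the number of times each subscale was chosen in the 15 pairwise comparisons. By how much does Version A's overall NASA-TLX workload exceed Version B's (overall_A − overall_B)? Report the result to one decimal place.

-16.5

Version A weighted sum = 1·12 + 1·92 + 5·23 + 3·50 + 1·79 + 4·67 = 12 + 92 + 115 + 150 + 79 + 268 = 716; overall_A = 716/15 = 47.7333.
Version B weighted sum = 1·5 + 1·95 + 5·43 + 3·72 + 1·77 + 4·89 = 5 + 95 + 215 + 216 + 77 + 356 = 964; overall_B = 964/15 = 64.2667.
Difference = 47.7333 − 64.2667 = -16.5334 ≈ -16.5.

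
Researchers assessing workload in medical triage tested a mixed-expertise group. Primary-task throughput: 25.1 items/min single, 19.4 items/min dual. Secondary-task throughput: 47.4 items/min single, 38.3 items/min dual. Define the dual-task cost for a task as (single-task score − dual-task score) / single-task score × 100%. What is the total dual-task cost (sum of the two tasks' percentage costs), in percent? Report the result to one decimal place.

41.9

Primary cost = (25.1 − 19.4) / 25.1 × 100% = 22.7092%.
Secondary cost = (47.4 − 38.3) / 47.4 × 100% = 19.1983%.
Total = 22.7092% + 19.1983% = 41.9075% ≈ 41.9%.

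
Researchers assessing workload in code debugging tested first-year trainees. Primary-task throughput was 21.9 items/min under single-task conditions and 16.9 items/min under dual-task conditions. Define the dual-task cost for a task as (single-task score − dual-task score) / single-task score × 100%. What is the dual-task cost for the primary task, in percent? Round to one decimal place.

22.8

Cost = (21.9 − 16.9) / 21.9 × 100%
     = 5.0000 / 21.9 × 100% = 22.8311%.
≈ 22.8%.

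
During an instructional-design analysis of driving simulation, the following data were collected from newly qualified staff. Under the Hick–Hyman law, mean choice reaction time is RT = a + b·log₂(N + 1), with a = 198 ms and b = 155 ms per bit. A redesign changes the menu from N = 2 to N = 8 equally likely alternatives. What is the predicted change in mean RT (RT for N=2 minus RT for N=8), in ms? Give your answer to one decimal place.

RT(2) = 198 + 155·log₂(3) = 198 + 155·1.5850 = 443.6750 ms.
RT(8) = 198 + 155·log₂(9) = 198 + 155·3.1699 = 689.3345 ms.
Difference = 443.6750 − 689.3345 = -245.6595 ≈ -245.7 ms.

-245.7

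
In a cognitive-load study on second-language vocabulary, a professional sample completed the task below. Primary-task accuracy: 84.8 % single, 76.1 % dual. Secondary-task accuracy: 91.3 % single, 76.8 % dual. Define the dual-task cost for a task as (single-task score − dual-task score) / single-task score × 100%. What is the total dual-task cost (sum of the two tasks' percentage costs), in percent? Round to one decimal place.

Primary cost = (84.8 − 76.1) / 84.8 × 100% = 10.2594%.
Secondary cost = (91.3 − 76.8) / 91.3 × 100% = 15.8817%.
Total = 10.2594% + 15.8817% = 26.1411% ≈ 26.1%.

26.1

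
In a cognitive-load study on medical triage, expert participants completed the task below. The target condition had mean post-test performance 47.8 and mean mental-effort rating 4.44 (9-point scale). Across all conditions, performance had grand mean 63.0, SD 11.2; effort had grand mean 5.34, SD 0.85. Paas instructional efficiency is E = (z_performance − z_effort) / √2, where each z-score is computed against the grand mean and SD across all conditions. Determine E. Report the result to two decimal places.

-0.21

z_performance = (47.8 − 63.0) / 11.2 = -15.2000 / 11.2 = -1.3571.
z_effort = (4.44 − 5.34) / 0.85 = -0.9000 / 0.85 = -1.0588.
z_P − z_E = -1.3571 − (-1.0588) = -0.2983.
E = -0.2983 / √2 = -0.2983 / 1.41421 = -0.2109 ≈ -0.21.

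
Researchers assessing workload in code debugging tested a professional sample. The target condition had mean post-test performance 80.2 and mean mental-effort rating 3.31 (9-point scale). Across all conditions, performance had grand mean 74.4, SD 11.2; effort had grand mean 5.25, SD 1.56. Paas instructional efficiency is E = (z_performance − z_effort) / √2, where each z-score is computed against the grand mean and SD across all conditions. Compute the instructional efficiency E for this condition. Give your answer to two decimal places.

z_performance = (80.2 − 74.4) / 11.2 = 5.8000 / 11.2 = 0.5179.
z_effort = (3.31 − 5.25) / 1.56 = -1.9400 / 1.56 = -1.2436.
z_P − z_E = 0.5179 − (-1.2436) = 1.7615.
E = 1.7615 / √2 = 1.7615 / 1.41421 = 1.2456 ≈ 1.25.

1.25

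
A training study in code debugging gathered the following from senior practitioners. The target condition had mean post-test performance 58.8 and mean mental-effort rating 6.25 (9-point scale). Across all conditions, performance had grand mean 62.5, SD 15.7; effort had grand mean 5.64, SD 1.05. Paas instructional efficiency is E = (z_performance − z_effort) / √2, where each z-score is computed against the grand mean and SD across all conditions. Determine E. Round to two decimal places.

-0.58

z_performance = (58.8 − 62.5) / 15.7 = -3.7000 / 15.7 = -0.2357.
z_effort = (6.25 − 5.64) / 1.05 = 0.6100 / 1.05 = 0.5810.
z_P − z_E = -0.2357 − 0.5810 = -0.8167.
E = -0.8167 / √2 = -0.8167 / 1.41421 = -0.5775 ≈ -0.58.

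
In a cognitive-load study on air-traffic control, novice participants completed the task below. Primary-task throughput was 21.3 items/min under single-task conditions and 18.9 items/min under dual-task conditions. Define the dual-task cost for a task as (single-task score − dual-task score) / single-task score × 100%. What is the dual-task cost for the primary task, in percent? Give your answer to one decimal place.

Cost = (21.3 − 18.9) / 21.3 × 100%
     = 2.4000 / 21.3 × 100% = 11.2676%.
≈ 11.3%.

11.3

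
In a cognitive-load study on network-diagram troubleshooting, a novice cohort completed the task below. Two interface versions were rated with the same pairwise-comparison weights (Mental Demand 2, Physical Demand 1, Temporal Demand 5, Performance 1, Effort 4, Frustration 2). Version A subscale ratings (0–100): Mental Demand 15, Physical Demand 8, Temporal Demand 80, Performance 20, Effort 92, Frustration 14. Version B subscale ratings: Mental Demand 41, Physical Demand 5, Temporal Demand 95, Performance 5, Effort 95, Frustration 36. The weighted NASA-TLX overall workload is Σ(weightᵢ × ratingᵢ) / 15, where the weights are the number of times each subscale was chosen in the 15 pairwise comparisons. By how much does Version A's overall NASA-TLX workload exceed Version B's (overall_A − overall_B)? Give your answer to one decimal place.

-11.0

Version A weighted sum = 2·15 + 1·8 + 5·80 + 1·20 + 4·92 + 2·14 = 30 + 8 + 400 + 20 + 368 + 28 = 854; overall_A = 854/15 = 56.9333.
Version B weighted sum = 2·41 + 1·5 + 5·95 + 1·5 + 4·95 + 2·36 = 82 + 5 + 475 + 5 + 380 + 72 = 1019; overall_B = 1019/15 = 67.9333.
Difference = 56.9333 − 67.9333 = -11.0000 ≈ -11.0.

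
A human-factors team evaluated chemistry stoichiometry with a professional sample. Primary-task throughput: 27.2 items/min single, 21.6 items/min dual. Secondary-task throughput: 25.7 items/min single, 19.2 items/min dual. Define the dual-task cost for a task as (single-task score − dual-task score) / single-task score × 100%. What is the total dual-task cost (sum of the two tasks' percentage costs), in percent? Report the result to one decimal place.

45.9

Primary cost = (27.2 − 21.6) / 27.2 × 100% = 20.5882%.
Secondary cost = (25.7 − 19.2) / 25.7 × 100% = 25.2918%.
Total = 20.5882% + 25.2918% = 45.8800% ≈ 45.9%.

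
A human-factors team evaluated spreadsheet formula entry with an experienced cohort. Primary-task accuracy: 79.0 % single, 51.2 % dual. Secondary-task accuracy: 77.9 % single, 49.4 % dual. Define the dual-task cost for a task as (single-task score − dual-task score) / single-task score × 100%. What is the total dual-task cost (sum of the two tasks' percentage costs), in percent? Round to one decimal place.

71.8

Primary cost = (79.0 − 51.2) / 79.0 × 100% = 35.1899%.
Secondary cost = (77.9 − 49.4) / 77.9 × 100% = 36.5854%.
Total = 35.1899% + 36.5854% = 71.7753% ≈ 71.8%.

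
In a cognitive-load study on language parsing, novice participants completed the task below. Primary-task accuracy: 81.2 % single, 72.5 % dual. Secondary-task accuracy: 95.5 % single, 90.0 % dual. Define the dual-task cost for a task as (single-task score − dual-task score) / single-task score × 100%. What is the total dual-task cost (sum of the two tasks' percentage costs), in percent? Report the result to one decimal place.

16.5

Primary cost = (81.2 − 72.5) / 81.2 × 100% = 10.7143%.
Secondary cost = (95.5 − 90.0) / 95.5 × 100% = 5.7592%.
Total = 10.7143% + 5.7592% = 16.4735% ≈ 16.5%.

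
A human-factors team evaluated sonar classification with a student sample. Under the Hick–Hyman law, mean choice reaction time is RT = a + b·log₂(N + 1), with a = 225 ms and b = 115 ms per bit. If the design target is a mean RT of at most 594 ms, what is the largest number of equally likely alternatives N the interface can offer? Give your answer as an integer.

8

Set 225 + 115·log₂(N + 1) ≤ 594.
log₂(N + 1) ≤ (594 − 225) / 115 = 3.2087.
N + 1 ≤ 2^3.2087 = 9.2452.
N ≤ 8.2452, so the largest integer N is 8.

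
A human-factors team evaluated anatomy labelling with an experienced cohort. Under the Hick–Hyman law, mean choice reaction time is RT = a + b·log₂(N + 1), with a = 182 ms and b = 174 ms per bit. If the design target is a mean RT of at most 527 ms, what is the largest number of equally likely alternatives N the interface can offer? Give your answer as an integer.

Set 182 + 174·log₂(N + 1) ≤ 527.
log₂(N + 1) ≤ (527 − 182) / 174 = 1.9828.
N + 1 ≤ 2^1.9828 = 3.9526.
N ≤ 2.9526, so the largest integer N is 2.

2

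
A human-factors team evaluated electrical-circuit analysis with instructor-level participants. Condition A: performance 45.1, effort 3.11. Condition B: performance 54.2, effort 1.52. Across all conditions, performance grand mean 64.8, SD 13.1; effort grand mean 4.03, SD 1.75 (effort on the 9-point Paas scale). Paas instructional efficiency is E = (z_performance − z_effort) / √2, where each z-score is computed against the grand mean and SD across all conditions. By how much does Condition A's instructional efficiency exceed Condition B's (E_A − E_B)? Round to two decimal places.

-1.13

Condition A: z_P = (45.1 − 64.8)/13.1 = -1.5038; z_E = (3.11 − 4.03)/1.75 = -0.5257; E_A = (-1.5038 − (-0.5257))/√2 = -0.6916.
Condition B: z_P = (54.2 − 64.8)/13.1 = -0.8092; z_E = (1.52 − 4.03)/1.75 = -1.4343; E_B = (-0.8092 − (-1.4343))/√2 = 0.4420.
E_A − E_B = -0.6916 − 0.4420 = -1.1336 ≈ -1.13.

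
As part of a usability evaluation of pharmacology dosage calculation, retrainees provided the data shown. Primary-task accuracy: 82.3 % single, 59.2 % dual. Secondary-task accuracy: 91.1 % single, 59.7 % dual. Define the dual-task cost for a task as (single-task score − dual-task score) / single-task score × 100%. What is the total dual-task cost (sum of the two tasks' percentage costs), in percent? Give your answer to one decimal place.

Primary cost = (82.3 − 59.2) / 82.3 × 100% = 28.0680%.
Secondary cost = (91.1 − 59.7) / 91.1 × 100% = 34.4676%.
Total = 28.0680% + 34.4676% = 62.5356% ≈ 62.5%.

62.5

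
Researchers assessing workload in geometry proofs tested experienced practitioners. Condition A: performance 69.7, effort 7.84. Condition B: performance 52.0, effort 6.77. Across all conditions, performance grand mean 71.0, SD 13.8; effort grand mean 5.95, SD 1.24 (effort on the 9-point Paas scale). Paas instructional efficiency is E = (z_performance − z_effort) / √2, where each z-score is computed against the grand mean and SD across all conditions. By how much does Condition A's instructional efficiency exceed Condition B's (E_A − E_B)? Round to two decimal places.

0.30

Condition A: z_P = (69.7 − 71.0)/13.8 = -0.0942; z_E = (7.84 − 5.95)/1.24 = 1.5242; E_A = (-0.0942 − 1.5242)/√2 = -1.1444.
Condition B: z_P = (52.0 − 71.0)/13.8 = -1.3768; z_E = (6.77 − 5.95)/1.24 = 0.6613; E_B = (-1.3768 − 0.6613)/√2 = -1.4412.
E_A − E_B = -1.1444 − (-1.4412) = 0.2968 ≈ 0.30.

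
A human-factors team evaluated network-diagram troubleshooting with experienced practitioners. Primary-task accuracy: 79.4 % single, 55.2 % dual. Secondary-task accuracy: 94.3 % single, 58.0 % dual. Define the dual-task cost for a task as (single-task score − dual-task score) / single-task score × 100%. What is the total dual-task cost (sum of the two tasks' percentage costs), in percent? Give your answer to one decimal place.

Primary cost = (79.4 − 55.2) / 79.4 × 100% = 30.4786%.
Secondary cost = (94.3 − 58.0) / 94.3 × 100% = 38.4942%.
Total = 30.4786% + 38.4942% = 68.9728% ≈ 69.0%.

69.0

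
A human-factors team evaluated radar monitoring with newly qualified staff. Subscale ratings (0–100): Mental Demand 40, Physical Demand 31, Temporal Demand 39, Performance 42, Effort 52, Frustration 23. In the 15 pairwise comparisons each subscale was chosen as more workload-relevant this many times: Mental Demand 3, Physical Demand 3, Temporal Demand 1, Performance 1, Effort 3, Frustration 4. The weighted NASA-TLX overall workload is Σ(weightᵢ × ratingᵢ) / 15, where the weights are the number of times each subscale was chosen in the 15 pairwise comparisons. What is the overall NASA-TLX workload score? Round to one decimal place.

The tallies are the weights (they sum to 15).
Weighted sum = 3·40 + 3·31 + 1·39 + 1·42 + 3·52 + 4·23
            = 120 + 93 + 39 + 42 + 156 + 92 = 542.
Overall workload = 542 / 15 = 36.1333 ≈ 36.1.

36.1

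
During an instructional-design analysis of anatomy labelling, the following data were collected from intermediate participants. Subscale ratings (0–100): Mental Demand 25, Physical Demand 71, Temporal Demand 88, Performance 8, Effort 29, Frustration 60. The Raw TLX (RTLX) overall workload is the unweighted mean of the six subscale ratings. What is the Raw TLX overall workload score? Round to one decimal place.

46.8

Sum of ratings = 25 + 71 + 88 + 8 + 29 + 60 = 281.
RTLX = 281 / 6 = 46.8333 ≈ 46.8.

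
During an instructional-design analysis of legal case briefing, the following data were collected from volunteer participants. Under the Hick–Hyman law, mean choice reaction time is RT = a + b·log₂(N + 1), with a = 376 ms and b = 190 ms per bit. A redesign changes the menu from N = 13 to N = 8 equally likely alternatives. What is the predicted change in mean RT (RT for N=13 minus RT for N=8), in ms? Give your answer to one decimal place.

RT(13) = 376 + 190·log₂(14) = 376 + 190·3.8074 = 1099.4060 ms.
RT(8) = 376 + 190·log₂(9) = 376 + 190·3.1699 = 978.2810 ms.
Difference = 1099.4060 − 978.2810 = 121.1250 ≈ 121.1 ms.

121.1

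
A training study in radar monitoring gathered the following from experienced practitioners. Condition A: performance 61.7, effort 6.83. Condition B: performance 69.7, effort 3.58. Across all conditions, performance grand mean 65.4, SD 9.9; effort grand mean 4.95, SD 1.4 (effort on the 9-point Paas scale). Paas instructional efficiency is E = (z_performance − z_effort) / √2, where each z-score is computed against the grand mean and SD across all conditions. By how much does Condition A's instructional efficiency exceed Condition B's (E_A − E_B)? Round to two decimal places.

-2.21

Condition A: z_P = (61.7 − 65.4)/9.9 = -0.3737; z_E = (6.83 − 4.95)/1.4 = 1.3429; E_A = (-0.3737 − 1.3429)/√2 = -1.2138.
Condition B: z_P = (69.7 − 65.4)/9.9 = 0.4343; z_E = (3.58 − 4.95)/1.4 = -0.9786; E_B = (0.4343 − (-0.9786))/√2 = 0.9991.
E_A − E_B = -1.2138 − 0.9991 = -2.2129 ≈ -2.21.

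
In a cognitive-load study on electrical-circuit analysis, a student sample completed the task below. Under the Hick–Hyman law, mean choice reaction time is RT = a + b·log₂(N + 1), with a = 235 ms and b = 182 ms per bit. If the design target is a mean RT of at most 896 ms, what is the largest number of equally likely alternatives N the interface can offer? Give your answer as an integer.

Set 235 + 182·log₂(N + 1) ≤ 896.
log₂(N + 1) ≤ (896 − 235) / 182 = 3.6319.
N + 1 ≤ 2^3.6319 = 12.3968.
N ≤ 11.3968, so the largest integer N is 11.

11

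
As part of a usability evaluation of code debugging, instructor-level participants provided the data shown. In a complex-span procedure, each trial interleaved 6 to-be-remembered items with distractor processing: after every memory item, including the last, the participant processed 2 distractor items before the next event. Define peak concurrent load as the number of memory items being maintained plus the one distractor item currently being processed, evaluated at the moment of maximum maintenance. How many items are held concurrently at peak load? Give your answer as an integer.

7

Maintenance is greatest during the distractor(s) after memory item 6: all 6 memory items are being held.
One distractor item is concurrently being processed.
Peak concurrent load = 6 + 1 = 7 items.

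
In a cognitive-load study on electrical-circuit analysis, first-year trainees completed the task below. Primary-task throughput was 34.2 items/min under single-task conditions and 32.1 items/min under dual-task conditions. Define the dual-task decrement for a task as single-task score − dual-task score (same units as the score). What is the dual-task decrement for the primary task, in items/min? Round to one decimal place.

Decrement = 34.2 − 32.1 = 2.1000 items/min ≈ 2.1 items/min.

2.1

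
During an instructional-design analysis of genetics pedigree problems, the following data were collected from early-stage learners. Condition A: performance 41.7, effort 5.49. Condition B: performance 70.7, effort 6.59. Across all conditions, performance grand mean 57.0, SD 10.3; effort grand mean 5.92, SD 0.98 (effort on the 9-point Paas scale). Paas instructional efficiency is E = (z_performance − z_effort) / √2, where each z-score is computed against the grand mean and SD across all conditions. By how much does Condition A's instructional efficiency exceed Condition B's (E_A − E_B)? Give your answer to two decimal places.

-1.20

Condition A: z_P = (41.7 − 57.0)/10.3 = -1.4854; z_E = (5.49 − 5.92)/0.98 = -0.4388; E_A = (-1.4854 − (-0.4388))/√2 = -0.7401.
Condition B: z_P = (70.7 − 57.0)/10.3 = 1.3301; z_E = (6.59 − 5.92)/0.98 = 0.6837; E_B = (1.3301 − 0.6837)/√2 = 0.4571.
E_A − E_B = -0.7401 − 0.4571 = -1.1972 ≈ -1.20.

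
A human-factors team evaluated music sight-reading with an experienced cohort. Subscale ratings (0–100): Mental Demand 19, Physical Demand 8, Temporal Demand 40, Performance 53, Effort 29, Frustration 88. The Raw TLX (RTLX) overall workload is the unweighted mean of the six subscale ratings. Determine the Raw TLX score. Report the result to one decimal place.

39.5

Sum of ratings = 19 + 8 + 40 + 53 + 29 + 88 = 237.
RTLX = 237 / 6 = 39.5000 ≈ 39.5.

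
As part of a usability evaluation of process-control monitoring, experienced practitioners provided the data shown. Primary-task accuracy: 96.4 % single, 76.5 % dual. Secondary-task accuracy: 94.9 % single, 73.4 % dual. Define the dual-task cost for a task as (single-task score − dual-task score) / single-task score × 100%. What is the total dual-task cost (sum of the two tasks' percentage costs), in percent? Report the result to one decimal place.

43.3

Primary cost = (96.4 − 76.5) / 96.4 × 100% = 20.6432%.
Secondary cost = (94.9 − 73.4) / 94.9 × 100% = 22.6554%.
Total = 20.6432% + 22.6554% = 43.2986% ≈ 43.3%.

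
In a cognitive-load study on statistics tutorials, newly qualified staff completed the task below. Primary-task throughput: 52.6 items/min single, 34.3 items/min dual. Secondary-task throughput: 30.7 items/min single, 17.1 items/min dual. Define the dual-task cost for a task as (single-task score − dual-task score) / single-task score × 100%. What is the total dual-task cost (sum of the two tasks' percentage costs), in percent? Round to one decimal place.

Primary cost = (52.6 − 34.3) / 52.6 × 100% = 34.7909%.
Secondary cost = (30.7 − 17.1) / 30.7 × 100% = 44.2997%.
Total = 34.7909% + 44.2997% = 79.0906% ≈ 79.1%.

79.1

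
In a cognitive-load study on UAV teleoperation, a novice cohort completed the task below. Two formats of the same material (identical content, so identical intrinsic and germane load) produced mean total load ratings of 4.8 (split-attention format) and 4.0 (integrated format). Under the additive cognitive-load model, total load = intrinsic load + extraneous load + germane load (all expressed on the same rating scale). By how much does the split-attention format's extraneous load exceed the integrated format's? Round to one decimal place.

0.8

Intrinsic and germane load are equal across formats, so the difference in total load equals the difference in extraneous load.
Extraneous-load difference = 4.8 − 4.0 = 0.8.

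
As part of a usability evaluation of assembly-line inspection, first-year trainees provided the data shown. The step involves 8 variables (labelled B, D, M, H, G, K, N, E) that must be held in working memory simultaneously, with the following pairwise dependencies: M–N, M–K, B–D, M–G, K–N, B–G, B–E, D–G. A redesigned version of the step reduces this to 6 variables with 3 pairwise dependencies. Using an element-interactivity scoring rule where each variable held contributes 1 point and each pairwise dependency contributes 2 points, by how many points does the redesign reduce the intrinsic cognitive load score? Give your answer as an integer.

Original: 8 × 1 + 8 × 2 = 8 + 16 = 24.
Redesigned: 6 × 1 + 3 × 2 = 6 + 6 = 12.
Reduction = 24 − 12 = 12.

12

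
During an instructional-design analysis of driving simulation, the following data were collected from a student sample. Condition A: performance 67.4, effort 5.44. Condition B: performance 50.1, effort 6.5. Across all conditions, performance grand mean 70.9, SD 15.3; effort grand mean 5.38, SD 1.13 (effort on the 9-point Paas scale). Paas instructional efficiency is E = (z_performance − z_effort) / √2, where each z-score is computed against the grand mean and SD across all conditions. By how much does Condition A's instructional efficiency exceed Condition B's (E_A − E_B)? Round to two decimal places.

1.46

Condition A: z_P = (67.4 − 70.9)/15.3 = -0.2288; z_E = (5.44 − 5.38)/1.13 = 0.0531; E_A = (-0.2288 − 0.0531)/√2 = -0.1993.
Condition B: z_P = (50.1 − 70.9)/15.3 = -1.3595; z_E = (6.5 − 5.38)/1.13 = 0.9912; E_B = (-1.3595 − 0.9912)/√2 = -1.6622.
E_A − E_B = -0.1993 − (-1.6622) = 1.4629 ≈ 1.46.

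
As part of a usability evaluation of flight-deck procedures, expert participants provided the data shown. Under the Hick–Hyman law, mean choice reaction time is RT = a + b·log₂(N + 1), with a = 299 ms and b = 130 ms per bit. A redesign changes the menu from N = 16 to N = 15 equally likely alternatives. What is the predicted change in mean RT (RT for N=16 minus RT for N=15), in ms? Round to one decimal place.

RT(16) = 299 + 130·log₂(17) = 299 + 130·4.0875 = 830.3750 ms.
RT(15) = 299 + 130·log₂(16) = 299 + 130·4.0000 = 819.0000 ms.
Difference = 830.3750 − 819.0000 = 11.3750 ≈ 11.4 ms.

11.4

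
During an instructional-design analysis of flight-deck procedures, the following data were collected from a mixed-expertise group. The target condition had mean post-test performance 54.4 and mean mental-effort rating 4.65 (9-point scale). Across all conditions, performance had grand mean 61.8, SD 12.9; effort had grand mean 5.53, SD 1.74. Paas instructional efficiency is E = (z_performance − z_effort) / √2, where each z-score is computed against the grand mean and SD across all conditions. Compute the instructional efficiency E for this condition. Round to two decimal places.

-0.05

z_performance = (54.4 − 61.8) / 12.9 = -7.4000 / 12.9 = -0.5736.
z_effort = (4.65 − 5.53) / 1.74 = -0.8800 / 1.74 = -0.5057.
z_P − z_E = -0.5736 − (-0.5057) = -0.0679.
E = -0.0679 / √2 = -0.0679 / 1.41421 = -0.0480 ≈ -0.05.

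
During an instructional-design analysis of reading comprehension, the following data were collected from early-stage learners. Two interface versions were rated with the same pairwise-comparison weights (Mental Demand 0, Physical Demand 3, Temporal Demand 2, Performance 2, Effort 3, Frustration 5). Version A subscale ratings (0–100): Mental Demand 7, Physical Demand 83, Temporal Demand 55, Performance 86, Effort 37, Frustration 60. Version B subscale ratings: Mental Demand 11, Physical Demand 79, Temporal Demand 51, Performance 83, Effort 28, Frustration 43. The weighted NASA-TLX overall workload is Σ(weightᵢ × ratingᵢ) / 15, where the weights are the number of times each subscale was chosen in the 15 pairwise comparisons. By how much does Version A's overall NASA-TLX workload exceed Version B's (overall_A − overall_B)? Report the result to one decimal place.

9.2

Version A weighted sum = 0·7 + 3·83 + 2·55 + 2·86 + 3·37 + 5·60 = 0 + 249 + 110 + 172 + 111 + 300 = 942; overall_A = 942/15 = 62.8000.
Version B weighted sum = 0·11 + 3·79 + 2·51 + 2·83 + 3·28 + 5·43 = 0 + 237 + 102 + 166 + 84 + 215 = 804; overall_B = 804/15 = 53.6000.
Difference = 62.8000 − 53.6000 = 9.2000 ≈ 9.2.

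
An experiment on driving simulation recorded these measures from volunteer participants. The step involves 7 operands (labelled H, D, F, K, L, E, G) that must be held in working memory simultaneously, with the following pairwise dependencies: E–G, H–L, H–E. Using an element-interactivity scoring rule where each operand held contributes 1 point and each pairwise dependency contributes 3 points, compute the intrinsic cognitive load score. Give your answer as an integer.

16

Count of operands held simultaneously: 7.
Count of pairwise dependencies listed: 3.
Element contribution: 7 × 1 = 7.
Interaction contribution: 3 × 3 = 9.
Intrinsic load = 7 + 9 = 16.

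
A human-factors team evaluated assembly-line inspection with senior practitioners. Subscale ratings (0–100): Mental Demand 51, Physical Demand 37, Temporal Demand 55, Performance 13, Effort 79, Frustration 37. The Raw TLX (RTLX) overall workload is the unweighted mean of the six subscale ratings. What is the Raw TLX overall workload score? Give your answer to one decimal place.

45.3

Sum of ratings = 51 + 37 + 55 + 13 + 79 + 37 = 272.
RTLX = 272 / 6 = 45.3333 ≈ 45.3.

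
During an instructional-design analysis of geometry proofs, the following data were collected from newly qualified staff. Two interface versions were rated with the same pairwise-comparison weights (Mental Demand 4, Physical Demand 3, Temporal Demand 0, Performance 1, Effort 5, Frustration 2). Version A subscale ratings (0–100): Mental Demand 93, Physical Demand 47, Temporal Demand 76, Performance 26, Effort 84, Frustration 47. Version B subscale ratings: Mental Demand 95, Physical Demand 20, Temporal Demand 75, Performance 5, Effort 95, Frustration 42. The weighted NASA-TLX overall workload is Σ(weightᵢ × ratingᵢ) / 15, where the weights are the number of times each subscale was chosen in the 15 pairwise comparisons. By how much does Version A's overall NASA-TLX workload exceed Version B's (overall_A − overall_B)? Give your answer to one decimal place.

Version A weighted sum = 4·93 + 3·47 + 0·76 + 1·26 + 5·84 + 2·47 = 372 + 141 + 0 + 26 + 420 + 94 = 1053; overall_A = 1053/15 = 70.2000.
Version B weighted sum = 4·95 + 3·20 + 0·75 + 1·5 + 5·95 + 2·42 = 380 + 60 + 0 + 5 + 475 + 84 = 1004; overall_B = 1004/15 = 66.9333.
Difference = 70.2000 − 66.9333 = 3.2667 ≈ 3.3.

3.3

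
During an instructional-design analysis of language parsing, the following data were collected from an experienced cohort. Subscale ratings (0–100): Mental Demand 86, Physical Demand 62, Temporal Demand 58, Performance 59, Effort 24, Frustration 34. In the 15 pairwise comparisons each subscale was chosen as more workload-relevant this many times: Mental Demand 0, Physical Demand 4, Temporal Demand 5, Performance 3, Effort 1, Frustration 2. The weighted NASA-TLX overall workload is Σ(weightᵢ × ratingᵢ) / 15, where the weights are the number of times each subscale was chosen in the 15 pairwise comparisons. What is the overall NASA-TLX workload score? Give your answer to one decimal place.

The tallies are the weights (they sum to 15).
Weighted sum = 0·86 + 4·62 + 5·58 + 3·59 + 1·24 + 2·34
            = 0 + 248 + 290 + 177 + 24 + 68 = 807.
Overall workload = 807 / 15 = 53.8000 ≈ 53.8.

53.8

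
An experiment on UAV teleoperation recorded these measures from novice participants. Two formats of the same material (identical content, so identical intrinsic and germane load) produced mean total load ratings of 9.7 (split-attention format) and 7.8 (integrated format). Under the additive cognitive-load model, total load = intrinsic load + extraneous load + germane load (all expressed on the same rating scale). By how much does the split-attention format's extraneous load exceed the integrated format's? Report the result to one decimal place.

Intrinsic and germane load are equal across formats, so the difference in total load equals the difference in extraneous load.
Extraneous-load difference = 9.7 − 7.8 = 1.9.

1.9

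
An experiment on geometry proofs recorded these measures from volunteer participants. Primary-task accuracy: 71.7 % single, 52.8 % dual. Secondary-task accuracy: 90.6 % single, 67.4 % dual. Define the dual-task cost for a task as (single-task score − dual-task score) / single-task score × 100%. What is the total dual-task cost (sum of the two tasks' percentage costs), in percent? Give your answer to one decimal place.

52.0

Primary cost = (71.7 − 52.8) / 71.7 × 100% = 26.3598%.
Secondary cost = (90.6 − 67.4) / 90.6 × 100% = 25.6071%.
Total = 26.3598% + 25.6071% = 51.9669% ≈ 52.0%.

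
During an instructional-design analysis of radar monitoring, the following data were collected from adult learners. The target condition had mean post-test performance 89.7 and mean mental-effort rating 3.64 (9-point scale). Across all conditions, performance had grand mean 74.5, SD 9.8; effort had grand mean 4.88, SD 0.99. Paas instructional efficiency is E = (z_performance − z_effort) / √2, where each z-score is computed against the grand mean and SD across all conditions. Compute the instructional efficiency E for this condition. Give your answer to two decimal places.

1.98

z_performance = (89.7 − 74.5) / 9.8 = 15.2000 / 9.8 = 1.5510.
z_effort = (3.64 − 4.88) / 0.99 = -1.2400 / 0.99 = -1.2525.
z_P − z_E = 1.5510 − (-1.2525) = 2.8035.
E = 2.8035 / √2 = 2.8035 / 1.41421 = 1.9824 ≈ 1.98.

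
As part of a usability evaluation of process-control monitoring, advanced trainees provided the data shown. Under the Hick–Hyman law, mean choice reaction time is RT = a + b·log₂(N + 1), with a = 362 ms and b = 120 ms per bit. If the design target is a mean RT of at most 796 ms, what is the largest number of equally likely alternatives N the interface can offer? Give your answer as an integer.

Set 362 + 120·log₂(N + 1) ≤ 796.
log₂(N + 1) ≤ (796 − 362) / 120 = 3.6167.
N + 1 ≤ 2^3.6167 = 12.2669.
N ≤ 11.2669, so the largest integer N is 11.

11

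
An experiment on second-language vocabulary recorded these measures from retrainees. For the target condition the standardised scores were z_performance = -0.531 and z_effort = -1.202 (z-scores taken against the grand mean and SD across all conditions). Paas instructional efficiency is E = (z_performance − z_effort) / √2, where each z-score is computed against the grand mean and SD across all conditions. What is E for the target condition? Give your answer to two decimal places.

z_P − z_E = -0.531 − (-1.202) = 0.6710.
E = 0.6710 / √2 = 0.6710 / 1.41421 = 0.4745 ≈ 0.47.

0.47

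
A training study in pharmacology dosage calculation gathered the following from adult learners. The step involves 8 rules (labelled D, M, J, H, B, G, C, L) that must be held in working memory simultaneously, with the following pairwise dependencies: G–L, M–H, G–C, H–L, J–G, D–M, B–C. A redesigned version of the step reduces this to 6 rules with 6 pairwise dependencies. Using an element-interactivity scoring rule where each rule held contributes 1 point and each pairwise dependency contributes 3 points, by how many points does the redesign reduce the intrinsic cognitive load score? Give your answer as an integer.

5

Original: 8 × 1 + 7 × 3 = 8 + 21 = 29.
Redesigned: 6 × 1 + 6 × 3 = 6 + 18 = 24.
Reduction = 29 − 24 = 5.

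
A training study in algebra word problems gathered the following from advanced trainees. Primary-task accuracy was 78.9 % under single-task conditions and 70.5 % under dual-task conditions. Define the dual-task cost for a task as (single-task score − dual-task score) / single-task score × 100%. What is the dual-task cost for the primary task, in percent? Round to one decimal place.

Cost = (78.9 − 70.5) / 78.9 × 100%
     = 8.4000 / 78.9 × 100% = 10.6464%.
≈ 10.6%.

10.6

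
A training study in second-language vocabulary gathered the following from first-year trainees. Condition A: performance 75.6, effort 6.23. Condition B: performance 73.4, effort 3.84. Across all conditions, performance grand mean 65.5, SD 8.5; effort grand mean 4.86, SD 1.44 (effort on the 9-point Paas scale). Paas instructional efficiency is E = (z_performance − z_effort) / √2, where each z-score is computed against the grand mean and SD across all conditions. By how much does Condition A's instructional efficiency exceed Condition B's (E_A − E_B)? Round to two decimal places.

Condition A: z_P = (75.6 − 65.5)/8.5 = 1.1882; z_E = (6.23 − 4.86)/1.44 = 0.9514; E_A = (1.1882 − 0.9514)/√2 = 0.1674.
Condition B: z_P = (73.4 − 65.5)/8.5 = 0.9294; z_E = (3.84 − 4.86)/1.44 = -0.7083; E_B = (0.9294 − (-0.7083))/√2 = 1.1580.
E_A − E_B = 0.1674 − 1.1580 = -0.9906 ≈ -0.99.

-0.99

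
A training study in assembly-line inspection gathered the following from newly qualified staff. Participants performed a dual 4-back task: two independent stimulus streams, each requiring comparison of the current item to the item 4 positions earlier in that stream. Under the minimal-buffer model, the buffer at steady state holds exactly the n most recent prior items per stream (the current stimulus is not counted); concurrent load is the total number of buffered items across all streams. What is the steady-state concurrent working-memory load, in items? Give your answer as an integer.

8

Each stream's buffer holds its 4 most recent prior items.
Two independent streams: 2 × 4 = 8 buffered items at steady state.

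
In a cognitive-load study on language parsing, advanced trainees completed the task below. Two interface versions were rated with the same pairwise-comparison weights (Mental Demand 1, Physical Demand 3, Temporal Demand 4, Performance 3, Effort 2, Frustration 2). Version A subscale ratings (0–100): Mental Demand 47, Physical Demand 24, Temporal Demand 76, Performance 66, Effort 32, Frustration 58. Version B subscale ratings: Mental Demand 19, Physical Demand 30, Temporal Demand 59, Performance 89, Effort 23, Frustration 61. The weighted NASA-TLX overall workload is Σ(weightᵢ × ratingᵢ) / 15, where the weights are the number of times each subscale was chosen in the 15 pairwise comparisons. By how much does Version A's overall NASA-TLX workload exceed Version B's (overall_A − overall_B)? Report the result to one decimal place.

Version A weighted sum = 1·47 + 3·24 + 4·76 + 3·66 + 2·32 + 2·58 = 47 + 72 + 304 + 198 + 64 + 116 = 801; overall_A = 801/15 = 53.4000.
Version B weighted sum = 1·19 + 3·30 + 4·59 + 3·89 + 2·23 + 2·61 = 19 + 90 + 236 + 267 + 46 + 122 = 780; overall_B = 780/15 = 52.0000.
Difference = 53.4000 − 52.0000 = 1.4000 ≈ 1.4.

1.4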